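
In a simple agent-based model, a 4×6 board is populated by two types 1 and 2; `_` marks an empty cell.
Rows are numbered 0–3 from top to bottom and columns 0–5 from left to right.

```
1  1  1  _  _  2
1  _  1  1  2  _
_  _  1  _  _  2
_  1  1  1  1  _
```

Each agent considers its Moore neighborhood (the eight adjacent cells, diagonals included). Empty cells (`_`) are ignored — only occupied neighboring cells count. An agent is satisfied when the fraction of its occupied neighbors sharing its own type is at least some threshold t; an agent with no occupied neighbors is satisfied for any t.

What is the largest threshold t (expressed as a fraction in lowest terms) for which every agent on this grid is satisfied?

1/2

(0,0)1 2/2
(0,1)1 4/4
(0,2)1 3/3
(0,5)2 1/1
(1,0)1 2/2
(1,2)1 4/4
(1,3)1 3/4
(1,4)2 2/3
(2,2)1 5/5
(2,5)2 1/2
(3,1)1 2/2
(3,2)1 3/3
(3,3)1 3/3
(3,4)1 1/2
The smallest same-type fraction is 1/2 at (2,5), which reduces to 1/2. Any threshold above that leaves this agent unsatisfied.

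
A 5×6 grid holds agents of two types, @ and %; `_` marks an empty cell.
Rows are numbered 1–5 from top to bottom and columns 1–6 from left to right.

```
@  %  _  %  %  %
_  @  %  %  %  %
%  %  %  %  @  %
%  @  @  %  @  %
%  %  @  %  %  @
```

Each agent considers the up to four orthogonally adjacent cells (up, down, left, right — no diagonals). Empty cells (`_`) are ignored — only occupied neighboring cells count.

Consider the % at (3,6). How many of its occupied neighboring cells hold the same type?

Occupied neighbors of (3,6): (2,6)=%, (4,6)=%, (3,5)=@.
Same type (%): 2 of 3.

2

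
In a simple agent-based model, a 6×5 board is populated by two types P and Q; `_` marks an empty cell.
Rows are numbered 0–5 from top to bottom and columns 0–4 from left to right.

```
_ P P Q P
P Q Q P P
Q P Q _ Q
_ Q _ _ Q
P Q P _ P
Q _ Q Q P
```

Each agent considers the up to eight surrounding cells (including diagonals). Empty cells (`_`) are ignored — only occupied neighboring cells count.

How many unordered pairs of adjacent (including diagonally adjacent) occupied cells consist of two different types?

29

Scan each occupied cell's neighbors to the right and below (and the two forward diagonals) so each pair is counted once.
From row 0: 8 unlike of 14 pairs (running 8/14).
From row 1: 8 unlike of 14 pairs (running 16/28).
From row 2: 3 unlike of 6 pairs (running 19/34).
From row 3: 3 unlike of 4 pairs (running 22/38).
From row 4: 6 unlike of 9 pairs (running 28/47).
From row 5: 1 unlike of 2 pairs (running 29/49).
Total adjacent occupied pairs: 49; unlike-type pairs: 29.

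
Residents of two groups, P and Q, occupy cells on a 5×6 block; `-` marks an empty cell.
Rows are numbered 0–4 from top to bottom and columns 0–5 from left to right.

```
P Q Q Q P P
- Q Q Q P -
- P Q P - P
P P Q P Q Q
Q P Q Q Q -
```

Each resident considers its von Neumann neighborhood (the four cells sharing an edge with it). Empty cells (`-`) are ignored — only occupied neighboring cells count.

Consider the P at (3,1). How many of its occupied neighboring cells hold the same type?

3

Occupied neighbors of (3,1): (2,1)=P, (4,1)=P, (3,0)=P, (3,2)=Q.
Same type (P): 3 of 4.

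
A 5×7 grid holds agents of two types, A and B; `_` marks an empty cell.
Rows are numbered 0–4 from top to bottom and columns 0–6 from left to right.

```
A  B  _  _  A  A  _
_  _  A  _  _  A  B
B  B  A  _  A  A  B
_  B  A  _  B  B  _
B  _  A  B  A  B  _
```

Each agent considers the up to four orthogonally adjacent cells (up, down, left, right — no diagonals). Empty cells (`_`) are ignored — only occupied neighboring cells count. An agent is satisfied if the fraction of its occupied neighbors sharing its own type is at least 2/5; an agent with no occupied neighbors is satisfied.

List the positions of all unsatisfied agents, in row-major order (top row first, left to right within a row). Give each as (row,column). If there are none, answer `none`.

(0,0), (0,1), (3,4), (4,3), (4,4)

(0,0)A 0/1 unhappy
(0,1)B 0/1 unhappy
(0,4)A 1/1 ok
(0,5)A 2/2 ok
(1,2)A 1/1 ok
(1,5)A 2/3 ok
(1,6)B 1/2 ok
(2,0)B 1/1 ok
(2,1)B 2/3 ok
(2,2)A 2/3 ok
(2,4)A 1/2 ok
(2,5)A 2/4 ok
(2,6)B 1/2 ok
(3,1)B 1/2 ok
(3,2)A 2/3 ok
(3,4)B 1/3 unhappy
(3,5)B 2/3 ok
(4,0)B 0/0 ok
(4,2)A 1/2 ok
(4,3)B 0/2 unhappy
(4,4)A 0/3 unhappy
(4,5)B 1/2 ok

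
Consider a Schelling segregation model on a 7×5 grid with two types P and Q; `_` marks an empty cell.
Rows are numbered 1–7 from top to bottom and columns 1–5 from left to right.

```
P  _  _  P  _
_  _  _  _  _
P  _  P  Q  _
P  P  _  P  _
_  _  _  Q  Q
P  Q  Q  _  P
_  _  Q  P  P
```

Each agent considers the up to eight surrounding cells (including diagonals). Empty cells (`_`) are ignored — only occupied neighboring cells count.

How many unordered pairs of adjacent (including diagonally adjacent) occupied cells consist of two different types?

9

Scan each occupied cell's neighbors to the right and below (and the two forward diagonals) so each pair is counted once.
From row 3: 2 unlike of 6 pairs (running 2/6).
From row 4: 2 unlike of 3 pairs (running 4/9).
From row 5: 2 unlike of 4 pairs (running 6/13).
From row 6: 2 unlike of 7 pairs (running 8/20).
From row 7: 1 unlike of 2 pairs (running 9/22).
Total adjacent occupied pairs: 22; unlike-type pairs: 9.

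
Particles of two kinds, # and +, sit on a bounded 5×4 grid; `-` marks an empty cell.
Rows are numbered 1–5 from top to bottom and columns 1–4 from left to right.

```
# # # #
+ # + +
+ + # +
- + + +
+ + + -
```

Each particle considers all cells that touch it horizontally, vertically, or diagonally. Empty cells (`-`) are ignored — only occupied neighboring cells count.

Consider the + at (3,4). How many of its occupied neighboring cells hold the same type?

4

Occupied neighbors of (3,4): (2,3)=+, (2,4)=+, (3,3)=#, (4,3)=+, (4,4)=+.
Same type (+): 4 of 5.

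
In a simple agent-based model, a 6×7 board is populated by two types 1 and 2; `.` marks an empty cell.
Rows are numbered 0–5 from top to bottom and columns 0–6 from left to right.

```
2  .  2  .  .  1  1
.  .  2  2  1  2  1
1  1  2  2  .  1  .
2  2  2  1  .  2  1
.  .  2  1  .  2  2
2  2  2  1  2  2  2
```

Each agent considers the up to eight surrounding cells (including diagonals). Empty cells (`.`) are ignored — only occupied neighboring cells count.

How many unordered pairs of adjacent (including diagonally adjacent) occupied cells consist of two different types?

29

Scan each occupied cell's neighbors to the right and below (and the two forward diagonals) so each pair is counted once.
Row 0: 2(0,2)–2(1,2)= 2(0,2)–2(1,3)= 1(0,5)–1(0,6)= 1(0,5)–2(1,5)≠ 1(0,5)–1(1,6)= 1(0,5)–1(1,4)= 1(0,6)–1(1,6)= 1(0,6)–2(1,5)≠  → 2/8 unlike.
Row 1: 2(1,2)–2(1,3)= 2(1,2)–2(2,2)= 2(1,2)–2(2,3)= 2(1,2)–1(2,1)≠ 2(1,3)–1(1,4)≠ 2(1,3)–2(2,3)= 2(1,3)–2(2,2)= 1(1,4)–2(1,5)≠ 1(1,4)–1(2,5)= 1(1,4)–2(2,3)≠ 2(1,5)–1(1,6)≠ 2(1,5)–1(2,5)≠ 1(1,6)–1(2,5)=  → 6/13 unlike.
Row 2: 1(2,0)–1(2,1)= 1(2,0)–2(3,0)≠ 1(2,0)–2(3,1)≠ 1(2,1)–2(2,2)≠ 1(2,1)–2(3,1)≠ 1(2,1)–2(3,2)≠ 1(2,1)–2(3,0)≠ 2(2,2)–2(2,3)= 2(2,2)–2(3,2)= 2(2,2)–1(3,3)≠ 2(2,2)–2(3,1)= 2(2,3)–1(3,3)≠ 2(2,3)–2(3,2)= 1(2,5)–2(3,5)≠ 1(2,5)–1(3,6)=  → 9/15 unlike.
Row 3: 2(3,0)–2(3,1)= 2(3,1)–2(3,2)= 2(3,1)–2(4,2)= 2(3,2)–1(3,3)≠ 2(3,2)–2(4,2)= 2(3,2)–1(4,3)≠ 1(3,3)–1(4,3)= 1(3,3)–2(4,2)≠ 2(3,5)–1(3,6)≠ 2(3,5)–2(4,5)= 2(3,5)–2(4,6)= 1(3,6)–2(4,6)≠ 1(3,6)–2(4,5)≠  → 6/13 unlike.
Row 4: 2(4,2)–1(4,3)≠ 2(4,2)–2(5,2)= 2(4,2)–1(5,3)≠ 2(4,2)–2(5,1)= 1(4,3)–1(5,3)= 1(4,3)–2(5,4)≠ 1(4,3)–2(5,2)≠ 2(4,5)–2(4,6)= 2(4,5)–2(5,5)= 2(4,5)–2(5,6)= 2(4,5)–2(5,4)= 2(4,6)–2(5,6)= 2(4,6)–2(5,5)=  → 4/13 unlike.
Row 5: 2(5,0)–2(5,1)= 2(5,1)–2(5,2)= 2(5,2)–1(5,3)≠ 1(5,3)–2(5,4)≠ 2(5,4)–2(5,5)= 2(5,5)–2(5,6)=  → 2/6 unlike.
Total adjacent occupied pairs: 68; unlike-type pairs: 29.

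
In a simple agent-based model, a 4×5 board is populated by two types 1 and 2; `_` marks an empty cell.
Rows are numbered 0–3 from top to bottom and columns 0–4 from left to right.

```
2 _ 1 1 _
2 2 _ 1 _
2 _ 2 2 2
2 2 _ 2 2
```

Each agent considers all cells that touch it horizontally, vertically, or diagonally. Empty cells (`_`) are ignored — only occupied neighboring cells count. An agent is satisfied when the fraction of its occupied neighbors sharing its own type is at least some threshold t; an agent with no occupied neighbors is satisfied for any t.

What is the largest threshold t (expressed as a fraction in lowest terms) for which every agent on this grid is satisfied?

Row 0: (0,0)2 2/2 · (0,2)1 2/3 · (0,3)1 2/2
Row 1: (1,0)2 3/3 · (1,1)2 4/5 · (1,3)1 2/5
Row 2: (2,0)2 4/4 · (2,2)2 4/5 · (2,3)2 4/5 · (2,4)2 3/4
Row 3: (3,0)2 2/2 · (3,1)2 3/3 · (3,3)2 4/4 · (3,4)2 3/3
The smallest same-type fraction is 2/5 at (1,3), which reduces to 2/5. Any threshold above that leaves this agent unsatisfied.

2/5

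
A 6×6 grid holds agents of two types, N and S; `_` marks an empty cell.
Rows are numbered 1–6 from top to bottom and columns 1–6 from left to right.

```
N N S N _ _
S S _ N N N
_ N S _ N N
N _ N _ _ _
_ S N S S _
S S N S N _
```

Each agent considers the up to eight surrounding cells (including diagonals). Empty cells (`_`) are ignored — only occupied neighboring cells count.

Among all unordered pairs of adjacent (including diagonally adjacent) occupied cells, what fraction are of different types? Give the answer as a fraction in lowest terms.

13/25

Scan each occupied cell's neighbors to the right and below (and the two forward diagonals) so each pair is counted once.
Row 1: N(1,1)–N(1,2)= N(1,1)–S(2,1)≠ N(1,1)–S(2,2)≠ N(1,2)–S(1,3)≠ N(1,2)–S(2,2)≠ N(1,2)–S(2,1)≠ S(1,3)–N(1,4)≠ S(1,3)–N(2,4)≠ S(1,3)–S(2,2)= N(1,4)–N(2,4)= N(1,4)–N(2,5)=  → 7/11 unlike.
Row 2: S(2,1)–S(2,2)= S(2,1)–N(3,2)≠ S(2,2)–N(3,2)≠ S(2,2)–S(3,3)= N(2,4)–N(2,5)= N(2,4)–N(3,5)= N(2,4)–S(3,3)≠ N(2,5)–N(2,6)= N(2,5)–N(3,5)= N(2,5)–N(3,6)= N(2,6)–N(3,6)= N(2,6)–N(3,5)=  → 3/12 unlike.
Row 3: N(3,2)–S(3,3)≠ N(3,2)–N(4,3)= N(3,2)–N(4,1)= S(3,3)–N(4,3)≠ N(3,5)–N(3,6)=  → 2/5 unlike.
Row 4: N(4,1)–S(5,2)≠ N(4,3)–N(5,3)= N(4,3)–S(5,4)≠ N(4,3)–S(5,2)≠  → 3/4 unlike.
Row 5: S(5,2)–N(5,3)≠ S(5,2)–S(6,2)= S(5,2)–N(6,3)≠ S(5,2)–S(6,1)= N(5,3)–S(5,4)≠ N(5,3)–N(6,3)= N(5,3)–S(6,4)≠ N(5,3)–S(6,2)≠ S(5,4)–S(5,5)= S(5,4)–S(6,4)= S(5,4)–N(6,5)≠ S(5,4)–N(6,3)≠ S(5,5)–N(6,5)≠ S(5,5)–S(6,4)=  → 8/14 unlike.
Row 6: S(6,1)–S(6,2)= S(6,2)–N(6,3)≠ N(6,3)–S(6,4)≠ S(6,4)–N(6,5)≠  → 3/4 unlike.
Total adjacent occupied pairs: 50; unlike-type pairs: 26.
26/50 reduces to 13/25.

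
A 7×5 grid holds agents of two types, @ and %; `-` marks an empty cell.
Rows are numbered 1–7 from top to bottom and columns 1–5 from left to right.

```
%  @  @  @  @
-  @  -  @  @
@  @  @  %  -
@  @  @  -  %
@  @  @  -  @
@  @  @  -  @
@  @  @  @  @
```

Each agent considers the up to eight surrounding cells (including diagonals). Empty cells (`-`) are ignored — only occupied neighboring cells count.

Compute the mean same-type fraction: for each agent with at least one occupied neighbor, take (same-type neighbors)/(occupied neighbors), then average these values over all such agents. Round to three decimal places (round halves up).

(1,1)% 0/2
(1,2)@ 2/3
(1,3)@ 4/4
(1,4)@ 4/4
(1,5)@ 3/3
(2,2)@ 5/6
(2,4)@ 5/6
(2,5)@ 3/4
(3,1)@ 4/4
(3,2)@ 6/6
(3,3)@ 5/6
(3,4)% 1/5
(4,1)@ 5/5
(4,2)@ 8/8
(4,3)@ 5/6
(4,5)% 1/2
(5,1)@ 5/5
(5,2)@ 8/8
(5,3)@ 5/5
(5,5)@ 1/2
(6,1)@ 5/5
(6,2)@ 8/8
(6,3)@ 6/6
(6,5)@ 3/3
(7,1)@ 3/3
(7,2)@ 5/5
(7,3)@ 4/4
(7,4)@ 4/4
(7,5)@ 2/2
Sum over 29 agents: 0/2 + 2/3 + 4/4 + 4/4 + 3/3 + 5/6 + 5/6 + 3/4 + 4/4 + 6/6 + 5/6 + 1/5 + 5/5 + 8/8 + 5/6 + 1/2 + 5/5 + 8/8 + 5/5 + 1/2 + 5/5 + 8/8 + 6/6 + 3/3 + 3/3 + 5/5 + 4/4 + 4/4 + 2/2 = 499/20; mean = 499/20 ÷ 29 = 499/580 = 0.860344… → 0.860.

0.860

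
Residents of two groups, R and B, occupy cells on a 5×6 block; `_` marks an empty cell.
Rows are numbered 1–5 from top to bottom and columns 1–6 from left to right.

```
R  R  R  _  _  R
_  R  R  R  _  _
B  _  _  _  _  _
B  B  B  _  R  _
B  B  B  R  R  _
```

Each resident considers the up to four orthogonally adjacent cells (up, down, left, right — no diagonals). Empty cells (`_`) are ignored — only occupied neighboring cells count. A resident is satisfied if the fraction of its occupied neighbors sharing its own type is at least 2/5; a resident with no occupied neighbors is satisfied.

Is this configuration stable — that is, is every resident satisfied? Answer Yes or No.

Yes

(1,1)R 1/1 ✓
(1,2)R 3/3 ✓
(1,3)R 2/2 ✓
(1,6)R 0/0 ✓
(2,2)R 2/2 ✓
(2,3)R 3/3 ✓
(2,4)R 1/1 ✓
(3,1)B 1/1 ✓
(4,1)B 3/3 ✓
(4,2)B 3/3 ✓
(4,3)B 2/2 ✓
(4,5)R 1/1 ✓
(5,1)B 2/2 ✓
(5,2)B 3/3 ✓
(5,3)B 2/3 ✓
(5,4)R 1/2 ✓
(5,5)R 2/2 ✓
All meet the threshold, so the configuration is stable.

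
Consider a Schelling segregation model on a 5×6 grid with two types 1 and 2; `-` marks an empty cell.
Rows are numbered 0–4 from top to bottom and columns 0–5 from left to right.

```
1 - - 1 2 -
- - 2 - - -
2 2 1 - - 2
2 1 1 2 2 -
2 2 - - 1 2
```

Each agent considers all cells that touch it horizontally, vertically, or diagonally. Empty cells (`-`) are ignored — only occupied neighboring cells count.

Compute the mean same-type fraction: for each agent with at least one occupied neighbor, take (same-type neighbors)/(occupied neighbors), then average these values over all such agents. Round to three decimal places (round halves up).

(0,0)1 — no occupied neighbors
(0,3)1 0/2
(0,4)2 0/1
(1,2)2 1/3
(2,0)2 2/3
(2,1)2 3/6
(2,2)1 2/5
(2,5)2 1/1
(3,0)2 4/5
(3,1)1 2/7
(3,2)1 2/5
(3,3)2 1/4
(3,4)2 3/4
(4,0)2 2/3
(4,1)2 2/4
(4,4)1 0/3
(4,5)2 1/2
Sum over 16 agents: 0/2 + 0/1 + 1/3 + 2/3 + 3/6 + 2/5 + 1/1 + 4/5 + 2/7 + 2/5 + 1/4 + 3/4 + 2/3 + 2/4 + 0/3 + 1/2 = 1481/210; mean = 1481/210 ÷ 16 = 1481/3360 = 0.440773… → 0.441.

0.441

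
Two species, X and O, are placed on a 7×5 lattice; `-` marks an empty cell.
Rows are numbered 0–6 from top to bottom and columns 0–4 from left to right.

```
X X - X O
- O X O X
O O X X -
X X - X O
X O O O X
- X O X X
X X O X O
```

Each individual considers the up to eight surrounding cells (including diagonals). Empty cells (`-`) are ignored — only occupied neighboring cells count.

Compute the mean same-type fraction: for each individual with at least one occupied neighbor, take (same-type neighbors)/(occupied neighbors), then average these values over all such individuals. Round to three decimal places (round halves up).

0.459

(0,0)X 1/2
(0,1)X 2/3
(0,3)X 2/4
(0,4)O 1/3
(1,1)O 2/6
(1,2)X 4/7
(1,3)O 1/6
(1,4)X 2/4
(2,0)O 2/4
(2,1)O 2/6
(2,2)X 4/7
(2,3)X 4/6
(3,0)X 2/5
(3,1)X 3/7
(3,3)X 3/6
(3,4)O 1/4
(4,0)X 3/4
(4,1)O 2/6
(4,2)O 3/7
(4,3)O 3/7
(4,4)X 3/5
(5,1)X 3/7
(5,2)O 4/8
(5,3)X 3/8
(5,4)X 3/5
(6,0)X 2/2
(6,1)X 2/4
(6,2)O 1/5
(6,3)X 2/5
(6,4)O 0/3
Sum over 30 individuals: 1/2 + 2/3 + 2/4 + 1/3 + 2/6 + 4/7 + 1/6 + 2/4 + 2/4 + 2/6 + 4/7 + 4/6 + 2/5 + 3/7 + 3/6 + 1/4 + 3/4 + 2/6 + 3/7 + 3/7 + 3/5 + 3/7 + 4/8 + 3/8 + 3/5 + 2/2 + 2/4 + 1/5 + 2/5 + 0/3 = 11563/840; mean = 11563/840 ÷ 30 = 11563/25200 = 0.458849… → 0.459.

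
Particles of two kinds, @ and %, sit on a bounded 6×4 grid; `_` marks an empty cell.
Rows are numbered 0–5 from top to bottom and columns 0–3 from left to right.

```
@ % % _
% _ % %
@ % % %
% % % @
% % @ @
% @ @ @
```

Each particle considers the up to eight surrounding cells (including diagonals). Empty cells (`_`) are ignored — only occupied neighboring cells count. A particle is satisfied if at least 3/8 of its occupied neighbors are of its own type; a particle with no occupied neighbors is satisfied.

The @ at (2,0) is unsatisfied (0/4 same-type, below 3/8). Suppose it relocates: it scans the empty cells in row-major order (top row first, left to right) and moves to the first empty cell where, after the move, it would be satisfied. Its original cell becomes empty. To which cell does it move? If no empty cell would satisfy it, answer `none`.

Vacating (2,0). Empty cells in order:
  (0,3): 0/3 same-type → still unsatisfied.
  (1,1): 1/7 same-type → still unsatisfied.

none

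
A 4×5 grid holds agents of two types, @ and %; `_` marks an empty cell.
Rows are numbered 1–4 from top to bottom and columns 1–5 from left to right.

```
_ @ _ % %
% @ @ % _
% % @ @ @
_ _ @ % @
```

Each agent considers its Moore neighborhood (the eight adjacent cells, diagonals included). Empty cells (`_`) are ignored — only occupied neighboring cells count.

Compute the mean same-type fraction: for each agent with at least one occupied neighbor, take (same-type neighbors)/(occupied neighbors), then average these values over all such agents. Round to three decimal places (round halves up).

0.546

(1,2)@ 2/3
(1,4)% 2/3
(1,5)% 2/2
(2,1)% 2/4
(2,2)@ 3/6
(2,3)@ 4/7
(2,4)% 2/6
(3,1)% 2/3
(3,2)% 2/6
(3,3)@ 4/7
(3,4)@ 5/7
(3,5)@ 2/4
(4,3)@ 2/4
(4,4)% 0/5
(4,5)@ 2/3
Sum over 15 agents: 2/3 + 2/3 + 2/2 + 2/4 + 3/6 + 4/7 + 2/6 + 2/3 + 2/6 + 4/7 + 5/7 + 2/4 + 2/4 + 0/5 + 2/3 = 172/21; mean = 172/21 ÷ 15 = 172/315 = 0.546031… → 0.546.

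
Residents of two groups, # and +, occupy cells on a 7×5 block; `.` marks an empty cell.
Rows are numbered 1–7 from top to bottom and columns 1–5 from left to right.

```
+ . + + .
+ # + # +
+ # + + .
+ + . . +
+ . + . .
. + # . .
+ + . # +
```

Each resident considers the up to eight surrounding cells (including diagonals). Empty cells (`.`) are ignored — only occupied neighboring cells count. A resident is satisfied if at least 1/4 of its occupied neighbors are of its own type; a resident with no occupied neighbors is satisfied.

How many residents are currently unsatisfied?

4

(1,1)+ 1/2 satisfied
(1,3)+ 2/4 satisfied
(1,4)+ 3/4 satisfied
(2,1)+ 2/4 satisfied
(2,2)# 1/7 not
(2,3)+ 4/7 satisfied
(2,4)# 0/6 not
(2,5)+ 2/3 satisfied
(3,1)+ 3/5 satisfied
(3,2)# 1/7 not
(3,3)+ 3/6 satisfied
(3,4)+ 4/5 satisfied
(4,1)+ 3/4 satisfied
(4,2)+ 5/6 satisfied
(4,5)+ 1/1 satisfied
(5,1)+ 3/3 satisfied
(5,3)+ 2/3 satisfied
(6,2)+ 4/5 satisfied
(6,3)# 1/4 satisfied
(7,1)+ 2/2 satisfied
(7,2)+ 2/3 satisfied
(7,4)# 1/2 satisfied
(7,5)+ 0/1 not
Unsatisfied: (2,2), (2,4), (3,2), (7,5) — 4 in total.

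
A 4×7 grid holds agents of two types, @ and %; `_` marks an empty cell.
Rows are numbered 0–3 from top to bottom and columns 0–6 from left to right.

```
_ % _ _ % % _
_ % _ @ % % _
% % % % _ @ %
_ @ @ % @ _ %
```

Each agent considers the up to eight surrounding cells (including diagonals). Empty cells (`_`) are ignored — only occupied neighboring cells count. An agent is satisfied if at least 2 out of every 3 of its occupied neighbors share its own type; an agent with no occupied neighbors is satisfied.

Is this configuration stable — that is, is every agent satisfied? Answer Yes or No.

No

Row 0: (0,1)% 1/1 satisfied · (0,4)% 3/4 satisfied · (0,5)% 3/3 satisfied
Row 1: (1,1)% 4/4 satisfied · (1,3)@ 0/4 not · (1,4)% 4/6 satisfied · (1,5)% 4/5 satisfied
Row 2: (2,0)% 2/3 satisfied · (2,1)% 3/5 not · (2,2)% 4/7 not · (2,3)% 3/6 not · (2,5)@ 1/5 not · (2,6)% 2/3 satisfied
Row 3: (3,1)@ 1/4 not · (3,2)@ 1/5 not · (3,3)% 2/4 not · (3,4)@ 1/3 not · (3,6)% 1/2 not
For instance (1,3) has only 0/4 same-type neighbors, below 2/3.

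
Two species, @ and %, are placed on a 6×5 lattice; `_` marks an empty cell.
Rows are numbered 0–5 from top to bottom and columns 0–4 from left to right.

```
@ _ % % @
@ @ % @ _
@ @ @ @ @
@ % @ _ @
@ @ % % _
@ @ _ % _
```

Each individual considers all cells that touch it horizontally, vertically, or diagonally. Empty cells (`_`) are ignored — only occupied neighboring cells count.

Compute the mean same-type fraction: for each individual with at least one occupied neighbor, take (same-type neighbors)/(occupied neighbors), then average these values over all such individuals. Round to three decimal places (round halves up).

0.692

Row 0: (0,0)@ 2/2 · (0,2)% 2/4 · (0,3)% 2/4 · (0,4)@ 1/2
Row 1: (1,0)@ 4/4 · (1,1)@ 5/7 · (1,2)% 2/7 · (1,3)@ 4/7
Row 2: (2,0)@ 4/5 · (2,1)@ 6/8 · (2,2)@ 5/7 · (2,3)@ 5/6 · (2,4)@ 3/3
Row 3: (3,0)@ 4/5 · (3,1)% 1/8 · (3,2)@ 4/7 · (3,4)@ 2/3
Row 4: (4,0)@ 4/5 · (4,1)@ 5/7 · (4,2)% 3/6 · (4,3)% 2/4
Row 5: (5,0)@ 3/3 · (5,1)@ 3/4 · (5,3)% 2/2
Sum over 24 individuals: 2/2 + 2/4 + 2/4 + 1/2 + 4/4 + 5/7 + 2/7 + 4/7 + 4/5 + 6/8 + 5/7 + 5/6 + 3/3 + 4/5 + 1/8 + 4/7 + 2/3 + 4/5 + 5/7 + 3/6 + 2/4 + 3/3 + 3/4 + 2/2 = 4647/280; mean = 4647/280 ÷ 24 = 1549/2240 = 0.691517… → 0.692.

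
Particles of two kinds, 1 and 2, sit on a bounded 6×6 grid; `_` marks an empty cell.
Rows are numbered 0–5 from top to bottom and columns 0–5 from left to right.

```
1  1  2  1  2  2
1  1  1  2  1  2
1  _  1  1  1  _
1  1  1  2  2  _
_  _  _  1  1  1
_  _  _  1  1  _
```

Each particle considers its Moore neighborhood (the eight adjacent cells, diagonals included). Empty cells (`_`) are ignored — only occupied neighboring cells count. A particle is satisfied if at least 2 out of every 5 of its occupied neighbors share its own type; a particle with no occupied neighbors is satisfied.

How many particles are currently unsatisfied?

(0,0)1 3/3 satisfied
(0,1)1 4/5 satisfied
(0,2)2 1/5 not
(0,3)1 2/5 satisfied
(0,4)2 3/5 satisfied
(0,5)2 2/3 satisfied
(1,0)1 4/4 satisfied
(1,1)1 6/7 satisfied
(1,2)1 5/7 satisfied
(1,3)2 2/8 not
(1,4)1 3/7 satisfied
(1,5)2 2/4 satisfied
(2,0)1 4/4 satisfied
(2,2)1 5/7 satisfied
(2,3)1 5/8 satisfied
(2,4)1 2/6 not
(3,0)1 2/2 satisfied
(3,1)1 4/4 satisfied
(3,2)1 4/5 satisfied
(3,3)2 1/7 not
(3,4)2 1/6 not
(4,3)1 4/6 satisfied
(4,4)1 4/6 satisfied
(4,5)1 2/3 satisfied
(5,3)1 3/3 satisfied
(5,4)1 4/4 satisfied
Unsatisfied: (0,2), (1,3), (2,4), (3,3), (3,4) — 5 in total.

5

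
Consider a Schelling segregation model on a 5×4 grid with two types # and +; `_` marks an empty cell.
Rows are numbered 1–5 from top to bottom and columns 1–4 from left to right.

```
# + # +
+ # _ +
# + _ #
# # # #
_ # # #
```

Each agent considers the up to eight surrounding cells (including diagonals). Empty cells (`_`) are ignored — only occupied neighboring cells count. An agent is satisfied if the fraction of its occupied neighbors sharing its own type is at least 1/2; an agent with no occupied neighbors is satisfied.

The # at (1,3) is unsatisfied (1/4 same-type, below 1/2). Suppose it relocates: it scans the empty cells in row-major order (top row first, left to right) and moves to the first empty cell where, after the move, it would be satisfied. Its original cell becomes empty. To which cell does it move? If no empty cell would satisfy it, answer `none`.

(3,3)

Vacating (1,3). Empty cells in order:
  (2,3): 2/6 same-type → still unsatisfied.
  (3,3): 5/7 same-type → satisfied — stop here.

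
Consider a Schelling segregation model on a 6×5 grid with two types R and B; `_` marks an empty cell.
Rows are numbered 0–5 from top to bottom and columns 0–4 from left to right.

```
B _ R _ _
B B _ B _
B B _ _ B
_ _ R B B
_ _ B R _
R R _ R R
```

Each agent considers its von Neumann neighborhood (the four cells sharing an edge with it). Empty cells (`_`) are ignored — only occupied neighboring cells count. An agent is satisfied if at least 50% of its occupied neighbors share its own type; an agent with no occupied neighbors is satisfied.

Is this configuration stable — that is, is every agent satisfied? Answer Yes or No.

No

Row 0: (0,0)B 1/1 ✓ · (0,2)R 0/0 ✓
Row 1: (1,0)B 3/3 ✓ · (1,1)B 2/2 ✓ · (1,3)B 0/0 ✓
Row 2: (2,0)B 2/2 ✓ · (2,1)B 2/2 ✓ · (2,4)B 1/1 ✓
Row 3: (3,2)R 0/2 ✗ · (3,3)B 1/3 ✗ · (3,4)B 2/2 ✓
Row 4: (4,2)B 0/2 ✗ · (4,3)R 1/3 ✗
Row 5: (5,0)R 1/1 ✓ · (5,1)R 1/1 ✓ · (5,3)R 2/2 ✓ · (5,4)R 1/1 ✓
For instance (3,2) has only 0/2 same-type neighbors, below 1/2.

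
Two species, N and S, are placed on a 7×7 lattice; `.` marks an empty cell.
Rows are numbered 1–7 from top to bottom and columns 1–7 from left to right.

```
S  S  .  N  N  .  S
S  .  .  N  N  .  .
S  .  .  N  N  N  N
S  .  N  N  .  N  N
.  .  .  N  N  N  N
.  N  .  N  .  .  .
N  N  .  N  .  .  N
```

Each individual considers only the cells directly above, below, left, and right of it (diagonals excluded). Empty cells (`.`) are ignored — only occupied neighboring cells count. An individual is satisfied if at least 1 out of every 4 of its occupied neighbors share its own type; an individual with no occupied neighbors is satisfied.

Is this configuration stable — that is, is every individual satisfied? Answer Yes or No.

Row 1: (1,1)S 2/2 satisfied · (1,2)S 1/1 satisfied · (1,4)N 2/2 satisfied · (1,5)N 2/2 satisfied · (1,7)S 0/0 satisfied
Row 2: (2,1)S 2/2 satisfied · (2,4)N 3/3 satisfied · (2,5)N 3/3 satisfied
Row 3: (3,1)S 2/2 satisfied · (3,4)N 3/3 satisfied · (3,5)N 3/3 satisfied · (3,6)N 3/3 satisfied · (3,7)N 2/2 satisfied
Row 4: (4,1)S 1/1 satisfied · (4,3)N 1/1 satisfied · (4,4)N 3/3 satisfied · (4,6)N 3/3 satisfied · (4,7)N 3/3 satisfied
Row 5: (5,4)N 3/3 satisfied · (5,5)N 2/2 satisfied · (5,6)N 3/3 satisfied · (5,7)N 2/2 satisfied
Row 6: (6,2)N 1/1 satisfied · (6,4)N 2/2 satisfied
Row 7: (7,1)N 1/1 satisfied · (7,2)N 2/2 satisfied · (7,4)N 1/1 satisfied · (7,7)N 0/0 satisfied
All meet the threshold, so the configuration is stable.

Yes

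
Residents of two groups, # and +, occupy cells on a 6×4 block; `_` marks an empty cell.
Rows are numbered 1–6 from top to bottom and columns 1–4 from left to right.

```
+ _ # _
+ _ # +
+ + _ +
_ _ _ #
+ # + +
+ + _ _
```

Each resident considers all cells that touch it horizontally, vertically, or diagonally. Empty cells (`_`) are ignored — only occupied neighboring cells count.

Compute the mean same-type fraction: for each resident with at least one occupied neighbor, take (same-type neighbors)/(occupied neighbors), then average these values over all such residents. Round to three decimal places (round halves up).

0.544

Row 1: (1,1)+ 1/1 · (1,3)# 1/2
Row 2: (2,1)+ 3/3 · (2,3)# 1/4 · (2,4)+ 1/3
Row 3: (3,1)+ 2/2 · (3,2)+ 2/3 · (3,4)+ 1/3
Row 4: (4,4)# 0/3
Row 5: (5,1)+ 2/3 · (5,2)# 0/4 · (5,3)+ 2/4 · (5,4)+ 1/2
Row 6: (6,1)+ 2/3 · (6,2)+ 3/4
Sum over 15 residents: 1/1 + 1/2 + 3/3 + 1/4 + 1/3 + 2/2 + 2/3 + 1/3 + 0/3 + 2/3 + 0/4 + 2/4 + 1/2 + 2/3 + 3/4 = 49/6; mean = 49/6 ÷ 15 = 49/90 = 0.544444… → 0.544.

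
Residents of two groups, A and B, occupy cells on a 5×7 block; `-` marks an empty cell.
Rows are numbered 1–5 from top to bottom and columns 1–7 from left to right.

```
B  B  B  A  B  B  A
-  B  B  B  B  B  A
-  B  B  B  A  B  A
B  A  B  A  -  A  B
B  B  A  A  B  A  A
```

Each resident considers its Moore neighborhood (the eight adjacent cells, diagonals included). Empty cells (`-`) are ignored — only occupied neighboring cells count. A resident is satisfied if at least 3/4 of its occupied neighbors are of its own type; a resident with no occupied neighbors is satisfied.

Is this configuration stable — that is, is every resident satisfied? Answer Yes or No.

No

Row 1: (1,1)B 2/2 ok · (1,2)B 4/4 ok · (1,3)B 4/5 ok · (1,4)A 0/5 unhappy · (1,5)B 4/5 ok · (1,6)B 3/5 unhappy · (1,7)A 1/3 unhappy
Row 2: (2,2)B 6/6 ok · (2,3)B 7/8 ok · (2,4)B 6/8 ok · (2,5)B 6/8 ok · (2,6)B 4/8 unhappy · (2,7)A 2/5 unhappy
Row 3: (3,2)B 5/6 ok · (3,3)B 6/8 ok · (3,4)B 5/7 unhappy · (3,5)A 2/7 unhappy · (3,6)B 3/7 unhappy · (3,7)A 2/5 unhappy
Row 4: (4,1)B 3/4 ok · (4,2)A 1/7 unhappy · (4,3)B 4/8 unhappy · (4,4)A 3/7 unhappy · (4,6)A 4/7 unhappy · (4,7)B 1/5 unhappy
Row 5: (5,1)B 2/3 unhappy · (5,2)B 3/5 unhappy · (5,3)A 3/5 unhappy · (5,4)A 2/4 unhappy · (5,5)B 0/4 unhappy · (5,6)A 2/4 unhappy · (5,7)A 2/3 unhappy
For instance (1,4) has only 0/5 same-type neighbors, below 3/4.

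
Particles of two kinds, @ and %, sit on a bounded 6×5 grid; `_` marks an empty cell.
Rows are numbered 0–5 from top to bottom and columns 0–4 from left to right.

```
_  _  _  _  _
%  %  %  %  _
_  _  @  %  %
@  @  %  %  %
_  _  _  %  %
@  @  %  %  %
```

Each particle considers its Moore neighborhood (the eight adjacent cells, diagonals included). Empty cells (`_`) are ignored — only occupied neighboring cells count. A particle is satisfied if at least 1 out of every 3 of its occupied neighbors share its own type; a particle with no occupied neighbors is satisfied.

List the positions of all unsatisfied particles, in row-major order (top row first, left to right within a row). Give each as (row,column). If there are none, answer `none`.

(1,0)% 1/1 satisfied
(1,1)% 2/3 satisfied
(1,2)% 3/4 satisfied
(1,3)% 3/4 satisfied
(2,2)@ 1/7 not
(2,3)% 6/7 satisfied
(2,4)% 4/4 satisfied
(3,0)@ 1/1 satisfied
(3,1)@ 2/3 satisfied
(3,2)% 3/5 satisfied
(3,3)% 6/7 satisfied
(3,4)% 5/5 satisfied
(4,3)% 7/7 satisfied
(4,4)% 5/5 satisfied
(5,0)@ 1/1 satisfied
(5,1)@ 1/2 satisfied
(5,2)% 2/3 satisfied
(5,3)% 4/4 satisfied
(5,4)% 3/3 satisfied

(2,2)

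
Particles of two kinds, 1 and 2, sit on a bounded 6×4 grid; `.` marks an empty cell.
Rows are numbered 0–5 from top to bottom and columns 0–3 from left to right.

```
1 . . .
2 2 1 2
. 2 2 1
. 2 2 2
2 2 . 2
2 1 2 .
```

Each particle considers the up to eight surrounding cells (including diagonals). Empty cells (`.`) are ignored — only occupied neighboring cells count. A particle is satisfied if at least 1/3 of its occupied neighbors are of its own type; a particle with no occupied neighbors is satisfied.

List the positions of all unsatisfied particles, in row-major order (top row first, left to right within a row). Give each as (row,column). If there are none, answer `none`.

Row 0: (0,0)1 0/2 unhappy
Row 1: (1,0)2 2/3 ok · (1,1)2 3/5 ok · (1,2)1 1/5 unhappy · (1,3)2 1/3 ok
Row 2: (2,1)2 5/6 ok · (2,2)2 6/8 ok · (2,3)1 1/5 unhappy
Row 3: (3,1)2 5/5 ok · (3,2)2 6/7 ok · (3,3)2 3/4 ok
Row 4: (4,0)2 3/4 ok · (4,1)2 5/6 ok · (4,3)2 3/3 ok
Row 5: (5,0)2 2/3 ok · (5,1)1 0/4 unhappy · (5,2)2 2/3 ok

(0,0), (1,2), (2,3), (5,1)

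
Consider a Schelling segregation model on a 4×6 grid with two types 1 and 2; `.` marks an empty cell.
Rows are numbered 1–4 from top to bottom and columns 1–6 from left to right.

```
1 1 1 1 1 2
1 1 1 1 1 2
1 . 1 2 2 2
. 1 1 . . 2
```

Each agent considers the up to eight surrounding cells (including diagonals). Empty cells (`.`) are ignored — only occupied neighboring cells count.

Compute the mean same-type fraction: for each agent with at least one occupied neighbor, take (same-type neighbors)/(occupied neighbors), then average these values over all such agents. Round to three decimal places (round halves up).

0.780

Row 1: (1,1)1 3/3 · (1,2)1 5/5 · (1,3)1 5/5 · (1,4)1 5/5 · (1,5)1 3/5 · (1,6)2 1/3
Row 2: (2,1)1 4/4 · (2,2)1 7/7 · (2,3)1 6/7 · (2,4)1 6/8 · (2,5)1 3/8 · (2,6)2 3/5
Row 3: (3,1)1 3/3 · (3,3)1 5/6 · (3,4)2 1/6 · (3,5)2 4/6 · (3,6)2 3/4
Row 4: (4,2)1 3/3 · (4,3)1 2/3 · (4,6)2 2/2
Sum over 20 agents: 3/3 + 5/5 + 5/5 + 5/5 + 3/5 + 1/3 + 4/4 + 7/7 + 6/7 + 6/8 + 3/8 + 3/5 + 3/3 + 5/6 + 1/6 + 4/6 + 3/4 + 3/3 + 2/3 + 2/2 = 13103/840; mean = 13103/840 ÷ 20 = 13103/16800 = 0.779940… → 0.780.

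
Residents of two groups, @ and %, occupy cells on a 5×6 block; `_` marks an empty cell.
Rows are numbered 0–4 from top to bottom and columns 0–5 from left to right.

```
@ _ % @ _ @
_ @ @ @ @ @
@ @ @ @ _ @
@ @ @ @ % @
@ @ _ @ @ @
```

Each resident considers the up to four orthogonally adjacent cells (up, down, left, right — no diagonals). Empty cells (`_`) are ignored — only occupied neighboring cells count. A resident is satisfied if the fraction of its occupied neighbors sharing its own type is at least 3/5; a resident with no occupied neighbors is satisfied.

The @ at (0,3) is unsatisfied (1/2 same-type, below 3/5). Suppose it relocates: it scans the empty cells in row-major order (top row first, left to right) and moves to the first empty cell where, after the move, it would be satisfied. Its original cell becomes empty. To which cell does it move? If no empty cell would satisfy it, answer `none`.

(0,1)

Vacating (0,3). Empty cells in order:
  (0,1): 2/3 same-type → satisfied — stop here.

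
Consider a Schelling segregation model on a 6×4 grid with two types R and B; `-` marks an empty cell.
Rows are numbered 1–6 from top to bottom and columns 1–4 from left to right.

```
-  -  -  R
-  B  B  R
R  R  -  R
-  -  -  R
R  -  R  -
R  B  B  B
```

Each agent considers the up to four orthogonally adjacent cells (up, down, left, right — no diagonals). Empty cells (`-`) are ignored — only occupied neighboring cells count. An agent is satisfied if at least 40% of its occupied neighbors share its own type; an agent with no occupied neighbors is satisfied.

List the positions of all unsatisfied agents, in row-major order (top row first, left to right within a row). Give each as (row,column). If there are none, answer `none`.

(5,3)

Row 1: (1,4)R 1/1 satisfied
Row 2: (2,2)B 1/2 satisfied · (2,3)B 1/2 satisfied · (2,4)R 2/3 satisfied
Row 3: (3,1)R 1/1 satisfied · (3,2)R 1/2 satisfied · (3,4)R 2/2 satisfied
Row 4: (4,4)R 1/1 satisfied
Row 5: (5,1)R 1/1 satisfied · (5,3)R 0/1 not
Row 6: (6,1)R 1/2 satisfied · (6,2)B 1/2 satisfied · (6,3)B 2/3 satisfied · (6,4)B 1/1 satisfied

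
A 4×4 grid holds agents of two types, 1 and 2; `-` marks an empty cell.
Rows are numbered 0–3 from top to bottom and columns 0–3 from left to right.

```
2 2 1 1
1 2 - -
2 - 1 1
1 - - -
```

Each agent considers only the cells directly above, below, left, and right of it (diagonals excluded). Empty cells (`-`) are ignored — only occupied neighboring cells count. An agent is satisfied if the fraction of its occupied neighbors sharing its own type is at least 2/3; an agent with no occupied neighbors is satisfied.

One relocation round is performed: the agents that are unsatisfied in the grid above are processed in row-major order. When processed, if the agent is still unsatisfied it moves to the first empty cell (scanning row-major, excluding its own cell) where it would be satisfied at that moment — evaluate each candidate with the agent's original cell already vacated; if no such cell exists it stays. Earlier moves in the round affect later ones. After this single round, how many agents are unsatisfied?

1

Initially unsatisfied (in order): (0,0), (0,2), (1,0), (1,1), (2,0), (3,0).
  (0,0) → (2,1).
  (0,2) → (1,3).
  (1,0) → (1,2).
  (1,1): now satisfied by earlier moves; stays.
  (2,0) → (0,0).
  (3,0): now satisfied by earlier moves; stays.
Resulting grid:
2 2 - 1
- 2 1 1
- 2 1 1
1 - - -
Unsatisfied now: (2,1).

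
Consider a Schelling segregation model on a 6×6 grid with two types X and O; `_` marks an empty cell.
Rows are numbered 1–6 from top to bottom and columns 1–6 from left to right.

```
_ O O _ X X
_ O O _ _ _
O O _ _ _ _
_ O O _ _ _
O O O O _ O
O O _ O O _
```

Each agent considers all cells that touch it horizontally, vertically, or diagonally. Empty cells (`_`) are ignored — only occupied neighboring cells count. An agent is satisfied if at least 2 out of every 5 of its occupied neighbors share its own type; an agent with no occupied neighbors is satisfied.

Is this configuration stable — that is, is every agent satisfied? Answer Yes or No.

(1,2)O 3/3 ✓
(1,3)O 3/3 ✓
(1,5)X 1/1 ✓
(1,6)X 1/1 ✓
(2,2)O 5/5 ✓
(2,3)O 4/4 ✓
(3,1)O 3/3 ✓
(3,2)O 5/5 ✓
(4,2)O 6/6 ✓
(4,3)O 5/5 ✓
(5,1)O 4/4 ✓
(5,2)O 6/6 ✓
(5,3)O 6/6 ✓
(5,4)O 4/4 ✓
(5,6)O 1/1 ✓
(6,1)O 3/3 ✓
(6,2)O 4/4 ✓
(6,4)O 3/3 ✓
(6,5)O 3/3 ✓
All meet the threshold, so the configuration is stable.

Yes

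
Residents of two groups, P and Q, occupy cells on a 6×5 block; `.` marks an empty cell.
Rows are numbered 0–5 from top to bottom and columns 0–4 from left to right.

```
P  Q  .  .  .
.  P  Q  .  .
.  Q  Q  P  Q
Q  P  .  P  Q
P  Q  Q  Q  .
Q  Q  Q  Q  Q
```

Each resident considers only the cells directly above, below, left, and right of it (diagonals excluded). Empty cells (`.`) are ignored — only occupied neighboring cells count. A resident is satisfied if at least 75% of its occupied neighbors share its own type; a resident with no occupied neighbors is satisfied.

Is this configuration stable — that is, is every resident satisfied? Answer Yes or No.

No

Row 0: (0,0)P 0/1 unhappy · (0,1)Q 0/2 unhappy
Row 1: (1,1)P 0/3 unhappy · (1,2)Q 1/2 unhappy
Row 2: (2,1)Q 1/3 unhappy · (2,2)Q 2/3 unhappy · (2,3)P 1/3 unhappy · (2,4)Q 1/2 unhappy
Row 3: (3,0)Q 0/2 unhappy · (3,1)P 0/3 unhappy · (3,3)P 1/3 unhappy · (3,4)Q 1/2 unhappy
Row 4: (4,0)P 0/3 unhappy · (4,1)Q 2/4 unhappy · (4,2)Q 3/3 ok · (4,3)Q 2/3 unhappy
Row 5: (5,0)Q 1/2 unhappy · (5,1)Q 3/3 ok · (5,2)Q 3/3 ok · (5,3)Q 3/3 ok · (5,4)Q 1/1 ok
For instance (0,0) has only 0/1 same-type neighbors, below 3/4.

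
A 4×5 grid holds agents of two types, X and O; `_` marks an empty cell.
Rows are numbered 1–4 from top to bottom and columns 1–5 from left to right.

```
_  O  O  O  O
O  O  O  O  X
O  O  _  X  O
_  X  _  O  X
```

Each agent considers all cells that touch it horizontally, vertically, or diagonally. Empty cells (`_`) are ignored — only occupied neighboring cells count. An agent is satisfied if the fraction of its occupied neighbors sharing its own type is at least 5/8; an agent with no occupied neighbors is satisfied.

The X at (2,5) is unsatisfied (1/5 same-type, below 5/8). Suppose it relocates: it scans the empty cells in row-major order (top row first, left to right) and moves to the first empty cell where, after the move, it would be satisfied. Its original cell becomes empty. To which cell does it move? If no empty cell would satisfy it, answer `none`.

Vacating (2,5). Empty cells in order:
  (1,1): 0/3 same-type → still unsatisfied.
  (3,3): 2/7 same-type → still unsatisfied.
  (4,1): 1/3 same-type → still unsatisfied.
  (4,3): 2/4 same-type → still unsatisfied.

none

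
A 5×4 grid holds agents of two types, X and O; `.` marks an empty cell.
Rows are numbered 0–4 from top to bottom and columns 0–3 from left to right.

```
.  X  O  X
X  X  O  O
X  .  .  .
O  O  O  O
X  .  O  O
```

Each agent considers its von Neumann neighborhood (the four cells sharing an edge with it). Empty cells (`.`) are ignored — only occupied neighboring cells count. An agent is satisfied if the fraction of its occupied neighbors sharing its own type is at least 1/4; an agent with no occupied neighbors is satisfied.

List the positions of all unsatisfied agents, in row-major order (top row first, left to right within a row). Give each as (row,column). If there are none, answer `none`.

(0,1)X 1/2 ok
(0,2)O 1/3 ok
(0,3)X 0/2 unhappy
(1,0)X 2/2 ok
(1,1)X 2/3 ok
(1,2)O 2/3 ok
(1,3)O 1/2 ok
(2,0)X 1/2 ok
(3,0)O 1/3 ok
(3,1)O 2/2 ok
(3,2)O 3/3 ok
(3,3)O 2/2 ok
(4,0)X 0/1 unhappy
(4,2)O 2/2 ok
(4,3)O 2/2 ok

(0,3), (4,0)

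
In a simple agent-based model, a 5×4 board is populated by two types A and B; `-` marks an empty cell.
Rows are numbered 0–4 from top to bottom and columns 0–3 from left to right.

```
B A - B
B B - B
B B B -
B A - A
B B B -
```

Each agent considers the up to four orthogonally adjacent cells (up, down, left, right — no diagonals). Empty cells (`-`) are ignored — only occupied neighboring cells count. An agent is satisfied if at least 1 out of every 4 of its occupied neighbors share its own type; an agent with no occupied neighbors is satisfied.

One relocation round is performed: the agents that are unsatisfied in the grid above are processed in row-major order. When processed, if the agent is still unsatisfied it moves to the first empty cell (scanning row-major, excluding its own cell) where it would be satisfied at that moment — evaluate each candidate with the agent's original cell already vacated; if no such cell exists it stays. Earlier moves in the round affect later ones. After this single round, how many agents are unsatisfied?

0

Initially unsatisfied (in order): (0,1), (3,1).
  (0,1) → (2,3).
  (3,1) → (3,2).
Resulting grid:
B - - B
B B - B
B B B A
B - A A
B B B -
All satisfied now.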